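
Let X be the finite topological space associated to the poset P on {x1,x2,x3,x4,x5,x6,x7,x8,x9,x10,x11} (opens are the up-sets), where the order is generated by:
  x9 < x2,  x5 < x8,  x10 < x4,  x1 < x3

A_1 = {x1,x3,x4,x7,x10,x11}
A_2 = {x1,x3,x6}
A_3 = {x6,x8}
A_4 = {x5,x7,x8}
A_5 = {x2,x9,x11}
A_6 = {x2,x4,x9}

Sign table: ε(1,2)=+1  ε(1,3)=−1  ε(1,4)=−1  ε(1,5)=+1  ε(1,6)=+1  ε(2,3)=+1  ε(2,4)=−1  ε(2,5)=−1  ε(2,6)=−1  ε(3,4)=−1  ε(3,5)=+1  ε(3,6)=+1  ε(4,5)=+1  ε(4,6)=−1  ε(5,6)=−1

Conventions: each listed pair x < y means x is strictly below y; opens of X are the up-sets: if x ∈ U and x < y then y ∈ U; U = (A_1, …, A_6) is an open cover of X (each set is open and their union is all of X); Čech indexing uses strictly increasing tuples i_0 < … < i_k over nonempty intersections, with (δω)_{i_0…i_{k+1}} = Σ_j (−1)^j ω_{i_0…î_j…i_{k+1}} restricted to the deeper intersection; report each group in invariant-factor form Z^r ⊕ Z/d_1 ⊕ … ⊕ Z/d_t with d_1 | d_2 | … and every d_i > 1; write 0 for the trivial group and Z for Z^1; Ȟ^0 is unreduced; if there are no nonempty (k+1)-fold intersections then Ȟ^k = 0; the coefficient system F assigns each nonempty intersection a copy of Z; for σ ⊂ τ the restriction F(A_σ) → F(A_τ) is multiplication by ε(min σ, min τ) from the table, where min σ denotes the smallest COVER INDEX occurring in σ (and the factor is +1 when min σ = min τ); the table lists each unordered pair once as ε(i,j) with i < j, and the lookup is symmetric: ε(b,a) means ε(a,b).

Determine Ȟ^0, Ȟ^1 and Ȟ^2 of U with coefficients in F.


Ȟ^0 ≅ 0, Ȟ^1 ≅ Z ⊕ Z/2, Ȟ^2 ≅ 0

cover nerve:
  A12={x1,x3} A14={x7} A15={x11} A16={x4} A23={x6} A34={x8} A56={x2,x9}
C dims 6,7; δ0: rk 6, SNF 1^5·2
Ȟ^0: (6−6)−0=0 ⇒ 0
Ȟ^1: (7−0)−6=1 plus torsion [2] ⇒ Z ⊕ Z/2
Ȟ^2: (0−0)−0=0 ⇒ 0


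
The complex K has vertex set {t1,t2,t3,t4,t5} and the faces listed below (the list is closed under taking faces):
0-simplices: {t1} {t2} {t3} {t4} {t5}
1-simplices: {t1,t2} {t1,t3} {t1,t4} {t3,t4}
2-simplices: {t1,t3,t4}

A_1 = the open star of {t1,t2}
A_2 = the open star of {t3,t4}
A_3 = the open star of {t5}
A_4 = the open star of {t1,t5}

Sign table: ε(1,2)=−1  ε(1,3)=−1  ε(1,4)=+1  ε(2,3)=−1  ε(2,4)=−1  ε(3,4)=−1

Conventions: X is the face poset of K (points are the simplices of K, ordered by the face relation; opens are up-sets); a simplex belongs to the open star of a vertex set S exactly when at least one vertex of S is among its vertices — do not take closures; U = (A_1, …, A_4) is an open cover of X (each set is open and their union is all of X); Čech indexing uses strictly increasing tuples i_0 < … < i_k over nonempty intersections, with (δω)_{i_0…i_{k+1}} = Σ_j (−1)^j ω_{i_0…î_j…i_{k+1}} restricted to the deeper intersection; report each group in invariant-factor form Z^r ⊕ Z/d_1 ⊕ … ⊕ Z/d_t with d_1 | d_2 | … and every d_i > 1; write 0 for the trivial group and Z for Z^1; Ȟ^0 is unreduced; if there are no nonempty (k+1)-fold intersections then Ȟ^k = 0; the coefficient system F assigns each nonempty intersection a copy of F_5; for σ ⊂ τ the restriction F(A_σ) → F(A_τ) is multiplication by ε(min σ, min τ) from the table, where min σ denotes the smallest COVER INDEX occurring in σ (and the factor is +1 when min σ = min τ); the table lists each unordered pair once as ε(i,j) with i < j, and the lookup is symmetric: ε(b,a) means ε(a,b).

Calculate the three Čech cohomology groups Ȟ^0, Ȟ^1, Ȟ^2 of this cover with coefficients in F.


Ȟ^0 ≅ Z/5, Ȟ^1 ≅ 0 and Ȟ^2 ≅ 0

nerve of the cover:
  A1={{t1},{t2},{t1,t2},{t1,t3},{t1,t4},{t1,t3,t4}} A2={{t3},{t4},{t1,t3},{t1,t4},{t3,t4},{t1,t3,t4}} A3={{t5}} A4={{t1},{t5},{t1,t2},{t1,t3},{t1,t4},{t1,t3,t4}}
  A12={{t1,t3},{t1,t4},{t1,t3,t4}} A14={{t1},{t1,t2},{t1,t3},{t1,t4},{t1,t3,t4}} A24={{t1,t3},{t1,t4},{t1,t3,t4}} A34={{t5}}
  A124={{t1,t3},{t1,t4},{t1,t3,t4}}
C dims 4,4,1; δ0: rk_F5 3; δ1: rk_F5 1
Ȟ^0 = (4 − 3) − 0 = 1, so Ȟ^0 ≅ Z/5
Ȟ^1 = (4 − 1) − 3 = 0, so Ȟ^1 ≅ 0
Ȟ^2 = (1 − 0) − 1 = 0, so Ȟ^2 ≅ 0


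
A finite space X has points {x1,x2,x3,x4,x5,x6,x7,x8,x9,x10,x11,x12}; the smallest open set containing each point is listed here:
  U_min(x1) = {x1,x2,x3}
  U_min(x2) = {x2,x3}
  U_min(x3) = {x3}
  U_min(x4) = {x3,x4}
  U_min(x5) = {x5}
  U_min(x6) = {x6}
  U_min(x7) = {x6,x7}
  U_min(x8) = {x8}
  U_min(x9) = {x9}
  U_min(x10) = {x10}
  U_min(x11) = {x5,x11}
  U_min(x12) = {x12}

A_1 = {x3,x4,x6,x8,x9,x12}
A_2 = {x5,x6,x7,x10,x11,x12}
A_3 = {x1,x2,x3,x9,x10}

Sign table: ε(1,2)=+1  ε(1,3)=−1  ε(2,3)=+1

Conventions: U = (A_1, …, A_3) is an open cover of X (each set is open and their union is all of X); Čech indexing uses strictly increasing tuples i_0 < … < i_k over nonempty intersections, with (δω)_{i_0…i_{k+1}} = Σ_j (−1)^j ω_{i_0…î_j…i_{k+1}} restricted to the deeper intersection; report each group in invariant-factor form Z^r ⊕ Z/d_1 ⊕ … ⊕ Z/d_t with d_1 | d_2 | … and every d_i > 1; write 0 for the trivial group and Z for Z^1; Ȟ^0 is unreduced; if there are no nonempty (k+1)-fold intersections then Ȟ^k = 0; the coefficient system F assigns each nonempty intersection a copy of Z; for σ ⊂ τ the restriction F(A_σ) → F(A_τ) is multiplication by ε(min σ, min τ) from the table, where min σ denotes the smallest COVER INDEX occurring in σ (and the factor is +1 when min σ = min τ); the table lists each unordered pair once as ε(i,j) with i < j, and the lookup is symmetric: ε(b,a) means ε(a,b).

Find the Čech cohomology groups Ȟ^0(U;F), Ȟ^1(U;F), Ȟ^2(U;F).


Ȟ^0 = 0; Ȟ^1 = Z/2; Ȟ^2 = 0

nerve of the cover:
  A12={x6,x12} A13={x3,x9} A23={x10}
C dims 3,3; δ0: rk 3, SNF 1^2·2
Ȟ^0 = (3 − 3) − 0 = 0, so Ȟ^0 ≅ 0
Ȟ^1 = (3 − 0) − 3 = 0 plus torsion [2], so Ȟ^1 ≅ Z/2
Ȟ^2 = (0 − 0) − 0 = 0, so Ȟ^2 ≅ 0


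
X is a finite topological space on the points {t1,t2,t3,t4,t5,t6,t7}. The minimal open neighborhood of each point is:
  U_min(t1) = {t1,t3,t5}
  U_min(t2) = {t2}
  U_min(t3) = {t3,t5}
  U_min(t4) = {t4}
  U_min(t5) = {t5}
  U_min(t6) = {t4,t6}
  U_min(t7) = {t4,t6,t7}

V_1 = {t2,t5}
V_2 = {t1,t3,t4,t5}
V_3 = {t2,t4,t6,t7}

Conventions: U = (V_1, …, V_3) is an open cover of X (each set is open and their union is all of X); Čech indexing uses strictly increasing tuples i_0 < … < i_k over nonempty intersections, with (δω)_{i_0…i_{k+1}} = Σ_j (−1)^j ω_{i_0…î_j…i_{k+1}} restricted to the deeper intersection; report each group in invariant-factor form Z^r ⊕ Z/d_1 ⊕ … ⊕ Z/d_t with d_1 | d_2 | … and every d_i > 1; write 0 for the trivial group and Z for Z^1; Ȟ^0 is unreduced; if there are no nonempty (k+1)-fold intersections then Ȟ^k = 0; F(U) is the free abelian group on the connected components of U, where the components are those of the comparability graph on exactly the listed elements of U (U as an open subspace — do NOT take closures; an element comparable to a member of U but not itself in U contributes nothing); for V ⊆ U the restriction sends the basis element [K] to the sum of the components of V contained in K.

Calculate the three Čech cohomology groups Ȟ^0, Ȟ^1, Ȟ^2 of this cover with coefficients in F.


intersection data:
  V12={t5} V13={t2} V23={t4}
components per intersection:
  V1: {t2} {t5}
  V2: {t1,t3,t5} {t4}
  V3: {t2} {t4,t6,t7}
  V12: {t5}
  V13: {t2}
  V23: {t4}
C dims 6,3; δ0: rk 3, SNF 1^3
Ȟ^0 = (6 − 3) − 0 = 3, so Ȟ^0 ≅ Z^3
Ȟ^1 = (3 − 0) − 3 = 0, so Ȟ^1 ≅ 0
Ȟ^2 = (0 − 0) − 0 = 0, so Ȟ^2 ≅ 0

Ȟ^0 = Z^3, Ȟ^1 = 0, Ȟ^2 = 0


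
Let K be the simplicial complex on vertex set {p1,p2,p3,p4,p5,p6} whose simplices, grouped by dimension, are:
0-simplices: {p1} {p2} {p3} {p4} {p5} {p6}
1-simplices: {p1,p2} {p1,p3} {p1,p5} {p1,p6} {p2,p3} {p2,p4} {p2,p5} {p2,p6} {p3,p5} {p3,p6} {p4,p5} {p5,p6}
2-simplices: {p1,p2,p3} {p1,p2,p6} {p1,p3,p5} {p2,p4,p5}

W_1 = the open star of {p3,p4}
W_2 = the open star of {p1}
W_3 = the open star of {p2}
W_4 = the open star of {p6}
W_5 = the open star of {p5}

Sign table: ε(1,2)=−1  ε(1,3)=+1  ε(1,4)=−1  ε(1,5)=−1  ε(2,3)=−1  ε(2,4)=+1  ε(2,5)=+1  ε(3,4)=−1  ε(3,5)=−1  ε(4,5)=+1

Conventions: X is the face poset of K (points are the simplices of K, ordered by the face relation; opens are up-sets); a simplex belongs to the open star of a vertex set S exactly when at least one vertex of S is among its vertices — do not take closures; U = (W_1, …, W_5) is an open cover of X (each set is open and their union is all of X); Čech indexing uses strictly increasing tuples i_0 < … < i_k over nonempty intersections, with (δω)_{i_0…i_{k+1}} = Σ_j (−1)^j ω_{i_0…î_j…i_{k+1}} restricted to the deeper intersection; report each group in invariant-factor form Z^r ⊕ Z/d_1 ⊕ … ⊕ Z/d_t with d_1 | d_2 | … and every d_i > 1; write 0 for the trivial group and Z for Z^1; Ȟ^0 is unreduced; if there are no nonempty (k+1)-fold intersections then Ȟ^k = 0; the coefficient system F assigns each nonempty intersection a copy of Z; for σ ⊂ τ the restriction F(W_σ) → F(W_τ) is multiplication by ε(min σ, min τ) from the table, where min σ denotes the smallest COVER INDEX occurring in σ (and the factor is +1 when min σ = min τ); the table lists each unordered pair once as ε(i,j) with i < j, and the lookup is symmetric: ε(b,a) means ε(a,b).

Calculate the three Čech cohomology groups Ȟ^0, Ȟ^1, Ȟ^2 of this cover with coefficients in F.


Ȟ^0 ≅ Z,  Ȟ^1 ≅ Z^2,  Ȟ^2 ≅ 0

nonempty overlaps:
  W1={{p3},{p4},{p1,p3},{p2,p3},{p2,p4},{p3,p5},{p3,p6},{p4,p5},{p1,p2,p3},{p1,p3,p5},{p2,p4,p5}} W2={{p1},{p1,p2},{p1,p3},{p1,p5},{p1,p6},{p1,p2,p3},{p1,p2,p6},{p1,p3,p5}} W3={{p2},{p1,p2},{p2,p3},{p2,p4},{p2,p5},{p2,p6},{p1,p2,p3},{p1,p2,p6},{p2,p4,p5}} W4={{p6},{p1,p6},{p2,p6},{p3,p6},{p5,p6},{p1,p2,p6}} W5={{p5},{p1,p5},{p2,p5},{p3,p5},{p4,p5},{p5,p6},{p1,p3,p5},{p2,p4,p5}}
  W12={{p1,p3},{p1,p2,p3},{p1,p3,p5}} W13={{p2,p3},{p2,p4},{p1,p2,p3},{p2,p4,p5}} W14={{p3,p6}} W15={{p3,p5},{p4,p5},{p1,p3,p5},{p2,p4,p5}} W23={{p1,p2},{p1,p2,p3},{p1,p2,p6}} W24={{p1,p6},{p1,p2,p6}} W25={{p1,p5},{p1,p3,p5}} W34={{p2,p6},{p1,p2,p6}} W35={{p2,p5},{p2,p4,p5}} W45={{p5,p6}}
  W123={{p1,p2,p3}} W125={{p1,p3,p5}} W135={{p2,p4,p5}} W234={{p1,p2,p6}}
C dims 5,10,4; δ0: rk 4, SNF 1^4; δ1: rk 4, SNF 1^4
degree 0: 5−4−0 = 1 → Ȟ^0 ≅ Z
degree 1: 10−4−4 = 2 → Ȟ^1 ≅ Z^2
degree 2: 4−0−4 = 0 → Ȟ^2 ≅ 0


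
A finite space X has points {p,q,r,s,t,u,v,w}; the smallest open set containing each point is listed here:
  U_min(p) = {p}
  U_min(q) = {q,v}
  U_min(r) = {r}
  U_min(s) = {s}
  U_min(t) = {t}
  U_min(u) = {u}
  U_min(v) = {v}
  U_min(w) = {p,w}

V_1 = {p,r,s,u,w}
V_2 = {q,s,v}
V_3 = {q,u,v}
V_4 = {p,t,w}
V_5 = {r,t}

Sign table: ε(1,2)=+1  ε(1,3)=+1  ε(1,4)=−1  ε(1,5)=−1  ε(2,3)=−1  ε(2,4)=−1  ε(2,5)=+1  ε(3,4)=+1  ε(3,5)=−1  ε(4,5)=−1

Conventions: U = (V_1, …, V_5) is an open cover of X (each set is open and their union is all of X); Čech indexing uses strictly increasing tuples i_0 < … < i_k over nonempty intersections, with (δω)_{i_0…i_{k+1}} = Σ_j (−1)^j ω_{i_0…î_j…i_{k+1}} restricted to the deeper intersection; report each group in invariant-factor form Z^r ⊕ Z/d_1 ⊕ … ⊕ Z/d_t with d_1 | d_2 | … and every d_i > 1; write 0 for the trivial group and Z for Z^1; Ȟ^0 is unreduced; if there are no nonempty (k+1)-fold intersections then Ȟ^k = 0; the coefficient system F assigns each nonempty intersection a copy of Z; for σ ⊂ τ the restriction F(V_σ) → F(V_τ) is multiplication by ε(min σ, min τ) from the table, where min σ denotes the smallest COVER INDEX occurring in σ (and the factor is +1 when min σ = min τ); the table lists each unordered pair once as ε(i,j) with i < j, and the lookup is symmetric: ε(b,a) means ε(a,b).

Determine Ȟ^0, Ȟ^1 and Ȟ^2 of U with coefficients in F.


cover nerve:
  V12={s} V13={u} V14={p,w} V15={r} V23={q,v} V45={t}
C dims 5,6; δ0: rk 5, SNF 1^4·2
Ȟ^0: (5−5)−0=0 ⇒ 0
Ȟ^1: (6−0)−5=1 plus torsion [2] ⇒ Z ⊕ Z/2
Ȟ^2: (0−0)−0=0 ⇒ 0

Ȟ^0(U;F) ≅ 0; Ȟ^1(U;F) ≅ Z ⊕ Z/2; Ȟ^2(U;F) ≅ 0


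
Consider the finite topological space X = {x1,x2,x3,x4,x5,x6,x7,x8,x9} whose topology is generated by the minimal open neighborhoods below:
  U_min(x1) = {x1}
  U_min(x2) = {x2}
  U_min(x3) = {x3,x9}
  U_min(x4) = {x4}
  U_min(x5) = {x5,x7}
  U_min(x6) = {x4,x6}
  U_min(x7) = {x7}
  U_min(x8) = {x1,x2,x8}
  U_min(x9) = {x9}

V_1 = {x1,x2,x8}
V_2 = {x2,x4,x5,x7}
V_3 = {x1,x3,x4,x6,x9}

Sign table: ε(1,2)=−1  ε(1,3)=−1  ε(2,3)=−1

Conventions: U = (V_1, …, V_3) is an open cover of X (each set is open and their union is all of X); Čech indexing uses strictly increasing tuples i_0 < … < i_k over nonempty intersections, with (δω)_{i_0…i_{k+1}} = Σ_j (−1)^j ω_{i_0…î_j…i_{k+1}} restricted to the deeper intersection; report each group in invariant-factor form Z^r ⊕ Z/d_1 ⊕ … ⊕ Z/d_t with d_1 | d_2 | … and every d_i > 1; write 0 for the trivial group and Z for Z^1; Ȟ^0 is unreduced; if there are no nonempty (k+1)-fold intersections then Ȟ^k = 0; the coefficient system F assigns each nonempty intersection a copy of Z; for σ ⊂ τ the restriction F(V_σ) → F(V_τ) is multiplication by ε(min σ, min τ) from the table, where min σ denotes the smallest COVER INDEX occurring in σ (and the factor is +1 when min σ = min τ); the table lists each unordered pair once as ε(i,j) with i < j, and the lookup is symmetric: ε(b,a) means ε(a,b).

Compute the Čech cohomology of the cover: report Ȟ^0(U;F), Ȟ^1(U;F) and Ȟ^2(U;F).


nerve simplices:
  V12={x2} V13={x1} V23={x4}
C dims 3,3; δ0: rk 3, SNF 1^2·2
degree 0: 3−3−0 = 0 → Ȟ^0 ≅ 0
degree 1: 3−0−3 = 0 plus torsion [2] → Ȟ^1 ≅ Z/2
degree 2: 0−0−0 = 0 → Ȟ^2 ≅ 0

Ȟ^0 ≅ 0; Ȟ^1 ≅ Z/2; Ȟ^2 ≅ 0


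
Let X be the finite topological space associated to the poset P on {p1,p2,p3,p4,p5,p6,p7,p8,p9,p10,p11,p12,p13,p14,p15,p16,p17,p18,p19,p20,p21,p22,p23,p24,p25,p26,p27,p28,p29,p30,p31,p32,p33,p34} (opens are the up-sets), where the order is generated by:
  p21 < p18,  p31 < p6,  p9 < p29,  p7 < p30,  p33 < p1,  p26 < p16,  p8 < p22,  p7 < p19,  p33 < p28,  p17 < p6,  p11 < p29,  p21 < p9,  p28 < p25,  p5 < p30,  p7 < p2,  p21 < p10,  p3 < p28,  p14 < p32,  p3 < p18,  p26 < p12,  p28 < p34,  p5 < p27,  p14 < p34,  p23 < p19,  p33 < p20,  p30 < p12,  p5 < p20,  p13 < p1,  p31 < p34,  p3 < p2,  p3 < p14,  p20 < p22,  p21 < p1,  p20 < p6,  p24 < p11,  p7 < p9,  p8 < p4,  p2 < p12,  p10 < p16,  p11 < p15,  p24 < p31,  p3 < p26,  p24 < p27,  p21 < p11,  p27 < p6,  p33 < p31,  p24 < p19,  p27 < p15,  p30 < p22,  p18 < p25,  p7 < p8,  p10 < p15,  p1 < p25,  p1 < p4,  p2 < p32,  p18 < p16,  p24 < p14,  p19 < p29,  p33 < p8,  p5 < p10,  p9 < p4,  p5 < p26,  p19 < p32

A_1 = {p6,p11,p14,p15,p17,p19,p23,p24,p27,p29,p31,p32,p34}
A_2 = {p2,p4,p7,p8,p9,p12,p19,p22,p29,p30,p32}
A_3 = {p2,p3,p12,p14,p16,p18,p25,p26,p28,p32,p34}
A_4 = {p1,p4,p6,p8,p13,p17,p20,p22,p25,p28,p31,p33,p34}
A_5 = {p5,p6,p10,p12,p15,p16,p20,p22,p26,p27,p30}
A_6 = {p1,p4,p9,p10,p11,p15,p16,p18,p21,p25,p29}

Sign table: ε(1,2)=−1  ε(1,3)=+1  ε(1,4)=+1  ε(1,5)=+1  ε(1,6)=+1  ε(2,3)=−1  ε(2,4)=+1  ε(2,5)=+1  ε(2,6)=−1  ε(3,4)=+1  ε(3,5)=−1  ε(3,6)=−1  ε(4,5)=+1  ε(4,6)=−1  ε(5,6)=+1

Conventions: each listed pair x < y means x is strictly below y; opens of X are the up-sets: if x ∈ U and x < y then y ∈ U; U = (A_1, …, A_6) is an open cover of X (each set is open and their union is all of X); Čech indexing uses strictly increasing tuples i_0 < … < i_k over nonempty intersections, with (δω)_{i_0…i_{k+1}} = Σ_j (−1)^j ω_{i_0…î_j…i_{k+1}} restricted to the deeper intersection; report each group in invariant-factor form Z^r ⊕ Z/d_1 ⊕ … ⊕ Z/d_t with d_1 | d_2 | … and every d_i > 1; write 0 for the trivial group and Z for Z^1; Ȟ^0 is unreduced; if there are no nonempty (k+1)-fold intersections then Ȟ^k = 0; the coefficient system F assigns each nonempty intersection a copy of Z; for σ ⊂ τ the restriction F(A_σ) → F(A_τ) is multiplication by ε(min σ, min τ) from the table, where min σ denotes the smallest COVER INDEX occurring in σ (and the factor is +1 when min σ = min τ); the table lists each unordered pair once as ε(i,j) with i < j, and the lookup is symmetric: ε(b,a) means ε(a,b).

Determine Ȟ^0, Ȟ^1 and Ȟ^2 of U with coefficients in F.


Ȟ^0 = 0, Ȟ^1 = Z/2, Ȟ^2 = Z

nonempty intersections:
  A12={p19,p29,p32} A13={p14,p32,p34} A14={p6,p17,p31,p34} A15={p6,p15,p27} A16={p11,p15,p29} A23={p2,p12,p32} A24={p4,p8,p22} A25={p12,p22,p30} A26={p4,p9,p29} A34={p25,p28,p34} A35={p12,p16,p26} A36={p16,p18,p25} A45={p6,p20,p22} A46={p1,p4,p25} A56={p10,p15,p16}
  A123={p32} A126={p29} A134={p34} A145={p6} A156={p15} A235={p12} A245={p22} A246={p4} A346={p25} A356={p16}
C dims 6,15,10; δ0: rk 6, SNF 1^5·2; δ1: rk 9, SNF 1^9
Ȟ^0: (6−6)−0=0 ⇒ 0
Ȟ^1: (15−9)−6=0 plus torsion [2] ⇒ Z/2
Ȟ^2: (10−0)−9=1 ⇒ Z


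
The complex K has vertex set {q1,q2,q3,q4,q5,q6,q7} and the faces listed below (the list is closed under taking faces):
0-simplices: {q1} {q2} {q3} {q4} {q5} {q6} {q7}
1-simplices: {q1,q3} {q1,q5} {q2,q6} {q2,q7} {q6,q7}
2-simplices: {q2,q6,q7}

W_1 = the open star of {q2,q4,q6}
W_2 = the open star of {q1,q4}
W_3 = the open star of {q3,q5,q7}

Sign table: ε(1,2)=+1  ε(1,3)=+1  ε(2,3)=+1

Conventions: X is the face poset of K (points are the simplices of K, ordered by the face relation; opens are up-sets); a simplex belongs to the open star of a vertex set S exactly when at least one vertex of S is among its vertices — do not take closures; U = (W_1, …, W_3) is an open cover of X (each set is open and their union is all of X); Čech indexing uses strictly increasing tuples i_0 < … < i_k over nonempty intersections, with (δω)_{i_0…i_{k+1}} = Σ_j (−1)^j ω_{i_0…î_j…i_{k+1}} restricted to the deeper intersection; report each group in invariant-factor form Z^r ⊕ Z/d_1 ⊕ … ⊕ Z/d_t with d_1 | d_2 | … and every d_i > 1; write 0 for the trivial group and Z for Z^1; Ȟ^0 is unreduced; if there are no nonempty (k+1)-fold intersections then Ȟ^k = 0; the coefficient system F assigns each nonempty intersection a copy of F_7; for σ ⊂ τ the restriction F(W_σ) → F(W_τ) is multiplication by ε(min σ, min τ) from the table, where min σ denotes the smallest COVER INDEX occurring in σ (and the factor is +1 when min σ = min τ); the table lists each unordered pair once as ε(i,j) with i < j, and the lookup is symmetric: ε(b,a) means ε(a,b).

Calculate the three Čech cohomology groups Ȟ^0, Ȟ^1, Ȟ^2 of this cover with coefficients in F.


cover nerve:
  W1={{q2},{q4},{q6},{q2,q6},{q2,q7},{q6,q7},{q2,q6,q7}} W2={{q1},{q4},{q1,q3},{q1,q5}} W3={{q3},{q5},{q7},{q1,q3},{q1,q5},{q2,q7},{q6,q7},{q2,q6,q7}}
  W12={{q4}} W13={{q2,q7},{q6,q7},{q2,q6,q7}} W23={{q1,q3},{q1,q5}}
C dims 3,3; δ0: rk_F7 2
Ȟ^0: (3−2)−0=1 ⇒ Z/7
Ȟ^1: (3−0)−2=1 ⇒ Z/7
Ȟ^2: (0−0)−0=0 ⇒ 0

Ȟ^0(U;F) ≅ Z/7,  Ȟ^1(U;F) ≅ Z/7,  Ȟ^2(U;F) ≅ 0


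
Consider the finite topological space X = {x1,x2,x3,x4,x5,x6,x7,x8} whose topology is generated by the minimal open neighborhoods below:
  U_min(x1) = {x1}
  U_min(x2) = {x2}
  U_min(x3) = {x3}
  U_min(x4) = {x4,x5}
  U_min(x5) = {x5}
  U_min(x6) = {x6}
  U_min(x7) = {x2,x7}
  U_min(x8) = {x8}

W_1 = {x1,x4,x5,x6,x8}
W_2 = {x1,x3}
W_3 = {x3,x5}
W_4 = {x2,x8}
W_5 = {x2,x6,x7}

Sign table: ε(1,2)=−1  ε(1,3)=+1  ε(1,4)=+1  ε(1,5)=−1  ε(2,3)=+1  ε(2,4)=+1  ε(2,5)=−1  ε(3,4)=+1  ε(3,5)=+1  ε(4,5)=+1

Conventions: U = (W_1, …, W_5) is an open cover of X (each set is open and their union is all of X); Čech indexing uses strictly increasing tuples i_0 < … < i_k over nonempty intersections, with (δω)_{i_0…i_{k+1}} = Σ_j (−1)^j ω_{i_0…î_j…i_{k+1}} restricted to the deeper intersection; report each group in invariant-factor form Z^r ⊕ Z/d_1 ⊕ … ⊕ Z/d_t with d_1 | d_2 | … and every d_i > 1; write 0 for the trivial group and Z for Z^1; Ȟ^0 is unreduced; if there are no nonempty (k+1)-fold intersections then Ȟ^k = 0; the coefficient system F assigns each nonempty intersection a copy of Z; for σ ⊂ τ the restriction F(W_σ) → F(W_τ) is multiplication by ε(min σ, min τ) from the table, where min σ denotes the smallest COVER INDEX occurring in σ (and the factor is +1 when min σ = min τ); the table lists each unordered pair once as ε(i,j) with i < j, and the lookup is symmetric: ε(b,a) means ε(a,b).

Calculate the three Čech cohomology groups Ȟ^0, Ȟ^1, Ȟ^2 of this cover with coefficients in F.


intersection data:
  W12={x1} W13={x5} W14={x8} W15={x6} W23={x3} W45={x2}
C dims 5,6; δ0: rk 5, SNF 1^4·2
Ȟ^0 = (5 − 5) − 0 = 0, so Ȟ^0 ≅ 0
Ȟ^1 = (6 − 0) − 5 = 1 plus torsion [2], so Ȟ^1 ≅ Z ⊕ Z/2
Ȟ^2 = (0 − 0) − 0 = 0, so Ȟ^2 ≅ 0

Ȟ^0 = 0, Ȟ^1 = Z ⊕ Z/2, Ȟ^2 = 0


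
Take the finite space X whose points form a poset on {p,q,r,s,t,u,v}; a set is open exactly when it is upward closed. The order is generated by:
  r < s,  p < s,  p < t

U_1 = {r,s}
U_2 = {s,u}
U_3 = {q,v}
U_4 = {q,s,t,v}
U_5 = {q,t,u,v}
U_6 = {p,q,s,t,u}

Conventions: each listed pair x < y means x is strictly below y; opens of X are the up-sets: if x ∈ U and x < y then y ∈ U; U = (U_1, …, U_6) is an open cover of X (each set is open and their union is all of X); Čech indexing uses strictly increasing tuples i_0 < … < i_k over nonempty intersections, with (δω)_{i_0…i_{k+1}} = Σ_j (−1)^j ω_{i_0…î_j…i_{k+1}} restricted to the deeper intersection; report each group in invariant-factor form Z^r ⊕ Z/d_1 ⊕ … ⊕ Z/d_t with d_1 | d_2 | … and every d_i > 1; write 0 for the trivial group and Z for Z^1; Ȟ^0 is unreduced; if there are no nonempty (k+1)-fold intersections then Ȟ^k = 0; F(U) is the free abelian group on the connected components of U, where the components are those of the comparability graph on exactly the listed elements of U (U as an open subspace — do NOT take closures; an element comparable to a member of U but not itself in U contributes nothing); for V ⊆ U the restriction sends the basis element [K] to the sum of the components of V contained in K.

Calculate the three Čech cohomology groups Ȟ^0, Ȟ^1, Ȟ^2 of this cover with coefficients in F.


intersection data:
  U12={s} U14={s} U16={s} U24={s} U25={u} U26={s,u} U34={q,v} U35={q,v} U36={q} U45={q,t,v} U46={q,s,t} U56={q,t,u}
  U124={s} U126={s} U146={s} U246={s} U256={u} U345={q,v} U346={q} U356={q} U456={q,t}
  U1246={s} U3456={q}
components per intersection:
  U1: {r,s}
  U2: {s} {u}
  U3: {q} {v}
  U4: {q} {s} {t} {v}
  U5: {q} {t} {u} {v}
  U6: {p,s,t} {q} {u}
  U12: {s}
  U14: {s}
  U16: {s}
  U24: {s}
  U25: {u}
  U26: {s} {u}
  U34: {q} {v}
  U35: {q} {v}
  U36: {q}
  U45: {q} {t} {v}
  U46: {q} {s} {t}
  U56: {q} {t} {u}
  U124: {s}
  U126: {s}
  U146: {s}
  U246: {s}
  U256: {u}
  U345: {q} {v}
  U346: {q}
  U356: {q}
  U456: {q} {t}
  U1246: {s}
  U3456: {q}
C dims 16,21,11,2; δ0: rk 12, SNF 1^12; δ1: rk 9, SNF 1^9; δ2: rk 2, SNF 1^2
Ȟ^0 = (16 − 12) − 0 = 4, so Ȟ^0 ≅ Z^4
Ȟ^1 = (21 − 9) − 12 = 0, so Ȟ^1 ≅ 0
Ȟ^2 = (11 − 2) − 9 = 0, so Ȟ^2 ≅ 0

Ȟ^0 = Z^4; Ȟ^1 = 0; Ȟ^2 = 0


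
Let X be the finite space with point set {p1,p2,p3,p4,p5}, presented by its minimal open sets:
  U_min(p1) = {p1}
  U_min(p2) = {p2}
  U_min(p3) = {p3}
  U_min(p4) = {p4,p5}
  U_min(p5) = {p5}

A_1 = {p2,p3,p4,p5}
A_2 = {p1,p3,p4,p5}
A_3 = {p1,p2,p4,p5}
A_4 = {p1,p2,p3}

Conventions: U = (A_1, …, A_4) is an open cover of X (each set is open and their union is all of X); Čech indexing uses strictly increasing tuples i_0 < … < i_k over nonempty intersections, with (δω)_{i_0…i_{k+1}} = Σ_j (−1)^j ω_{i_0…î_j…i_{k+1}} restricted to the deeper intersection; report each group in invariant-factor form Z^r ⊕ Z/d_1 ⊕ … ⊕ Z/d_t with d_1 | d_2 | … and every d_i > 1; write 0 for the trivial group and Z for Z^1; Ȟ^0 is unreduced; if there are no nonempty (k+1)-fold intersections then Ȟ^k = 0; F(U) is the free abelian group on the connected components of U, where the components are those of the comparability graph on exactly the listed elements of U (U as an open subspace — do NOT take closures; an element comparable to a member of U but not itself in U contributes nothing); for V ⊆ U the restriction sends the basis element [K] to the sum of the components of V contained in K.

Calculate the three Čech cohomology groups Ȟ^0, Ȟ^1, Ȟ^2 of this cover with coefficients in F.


Ȟ^0 = Z^4, Ȟ^1 = 0, Ȟ^2 = 0

nonempty intersections:
  A12={p3,p4,p5} A13={p2,p4,p5} A14={p2,p3} A23={p1,p4,p5} A24={p1,p3} A34={p1,p2}
  A123={p4,p5} A124={p3} A134={p2} A234={p1}
components per intersection:
  A1: {p2} {p3} {p4,p5}
  A2: {p1} {p3} {p4,p5}
  A3: {p1} {p2} {p4,p5}
  A4: {p1} {p2} {p3}
  A12: {p3} {p4,p5}
  A13: {p2} {p4,p5}
  A14: {p2} {p3}
  A23: {p1} {p4,p5}
  A24: {p1} {p3}
  A34: {p1} {p2}
  A123: {p4,p5}
  A124: {p3}
  A134: {p2}
  A234: {p1}
C dims 12,12,4; δ0: rk 8, SNF 1^8; δ1: rk 4, SNF 1^4
Ȟ^0: (12−8)−0=4 ⇒ Z^4
Ȟ^1: (12−4)−8=0 ⇒ 0
Ȟ^2: (4−0)−4=0 ⇒ 0


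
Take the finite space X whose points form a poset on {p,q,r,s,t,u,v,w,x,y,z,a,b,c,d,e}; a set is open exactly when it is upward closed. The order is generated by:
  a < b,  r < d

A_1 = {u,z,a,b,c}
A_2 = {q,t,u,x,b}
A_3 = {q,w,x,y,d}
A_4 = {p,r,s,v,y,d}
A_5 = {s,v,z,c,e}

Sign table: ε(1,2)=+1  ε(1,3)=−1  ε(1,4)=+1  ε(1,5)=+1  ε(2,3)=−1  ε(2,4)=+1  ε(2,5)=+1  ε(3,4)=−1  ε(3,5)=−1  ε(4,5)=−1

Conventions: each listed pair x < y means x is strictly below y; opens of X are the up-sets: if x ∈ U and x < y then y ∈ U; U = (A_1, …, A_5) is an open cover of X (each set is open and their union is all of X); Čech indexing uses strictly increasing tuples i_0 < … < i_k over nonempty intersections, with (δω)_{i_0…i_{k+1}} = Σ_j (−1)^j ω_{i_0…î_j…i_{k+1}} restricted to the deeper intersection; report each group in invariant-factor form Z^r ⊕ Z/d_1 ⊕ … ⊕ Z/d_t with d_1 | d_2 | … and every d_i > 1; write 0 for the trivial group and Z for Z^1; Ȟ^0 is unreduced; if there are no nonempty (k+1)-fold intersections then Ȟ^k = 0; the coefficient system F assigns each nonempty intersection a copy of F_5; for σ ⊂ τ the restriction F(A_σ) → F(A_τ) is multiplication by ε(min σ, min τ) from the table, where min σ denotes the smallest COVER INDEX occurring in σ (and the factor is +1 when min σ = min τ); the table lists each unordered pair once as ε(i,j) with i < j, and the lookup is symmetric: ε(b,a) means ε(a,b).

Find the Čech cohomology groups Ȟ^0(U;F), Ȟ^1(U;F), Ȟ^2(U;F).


nonempty intersections:
  A12={u,b} A15={z,c} A23={q,x} A34={y,d} A45={s,v}
C dims 5,5; δ0: rk_F5 5
Ȟ^0: (5−5)−0=0 ⇒ 0
Ȟ^1: (5−0)−5=0 ⇒ 0
Ȟ^2: (0−0)−0=0 ⇒ 0

Ȟ^0 = 0, Ȟ^1 = 0 and Ȟ^2 = 0


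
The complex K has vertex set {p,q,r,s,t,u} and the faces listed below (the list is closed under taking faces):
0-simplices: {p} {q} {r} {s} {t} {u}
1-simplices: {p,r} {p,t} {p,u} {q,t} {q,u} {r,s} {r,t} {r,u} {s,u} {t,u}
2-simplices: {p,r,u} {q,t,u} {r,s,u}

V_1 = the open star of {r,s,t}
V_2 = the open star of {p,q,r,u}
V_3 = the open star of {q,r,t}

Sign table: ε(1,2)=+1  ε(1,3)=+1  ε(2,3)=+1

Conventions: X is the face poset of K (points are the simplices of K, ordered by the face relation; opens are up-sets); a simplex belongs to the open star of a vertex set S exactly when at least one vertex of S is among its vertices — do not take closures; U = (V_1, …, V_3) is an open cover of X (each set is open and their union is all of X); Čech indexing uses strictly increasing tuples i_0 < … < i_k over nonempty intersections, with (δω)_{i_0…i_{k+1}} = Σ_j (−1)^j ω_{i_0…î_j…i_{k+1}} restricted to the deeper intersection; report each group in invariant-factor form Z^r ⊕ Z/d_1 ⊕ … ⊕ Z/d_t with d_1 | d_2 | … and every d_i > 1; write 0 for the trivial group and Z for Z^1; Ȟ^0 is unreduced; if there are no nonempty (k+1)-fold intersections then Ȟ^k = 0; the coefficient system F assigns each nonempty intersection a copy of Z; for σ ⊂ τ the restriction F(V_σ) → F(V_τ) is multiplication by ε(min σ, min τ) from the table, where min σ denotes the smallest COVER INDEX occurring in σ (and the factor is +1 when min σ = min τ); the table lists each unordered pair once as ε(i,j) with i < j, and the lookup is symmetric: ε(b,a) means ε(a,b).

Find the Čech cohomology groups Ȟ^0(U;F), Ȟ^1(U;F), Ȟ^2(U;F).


nerve of the cover:
  V1={{r},{s},{t},{p,r},{p,t},{q,t},{r,s},{r,t},{r,u},{s,u},{t,u},{p,r,u},{q,t,u},{r,s,u}} V2={{p},{q},{r},{u},{p,r},{p,t},{p,u},{q,t},{q,u},{r,s},{r,t},{r,u},{s,u},{t,u},{p,r,u},{q,t,u},{r,s,u}} V3={{q},{r},{t},{p,r},{p,t},{q,t},{q,u},{r,s},{r,t},{r,u},{t,u},{p,r,u},{q,t,u},{r,s,u}}
  V12={{r},{p,r},{p,t},{q,t},{r,s},{r,t},{r,u},{s,u},{t,u},{p,r,u},{q,t,u},{r,s,u}} V13={{r},{t},{p,r},{p,t},{q,t},{r,s},{r,t},{r,u},{t,u},{p,r,u},{q,t,u},{r,s,u}} V23={{q},{r},{p,r},{p,t},{q,t},{q,u},{r,s},{r,t},{r,u},{t,u},{p,r,u},{q,t,u},{r,s,u}}
  V123={{r},{p,r},{p,t},{q,t},{r,s},{r,t},{r,u},{t,u},{p,r,u},{q,t,u},{r,s,u}}
C dims 3,3,1; δ0: rk 2, SNF 1^2; δ1: rk 1, SNF 1^1
Ȟ^0 = (3 − 2) − 0 = 1, so Ȟ^0 ≅ Z
Ȟ^1 = (3 − 1) − 2 = 0, so Ȟ^1 ≅ 0
Ȟ^2 = (1 − 0) − 1 = 0, so Ȟ^2 ≅ 0

Ȟ^0 ≅ Z, Ȟ^1 ≅ 0, Ȟ^2 ≅ 0


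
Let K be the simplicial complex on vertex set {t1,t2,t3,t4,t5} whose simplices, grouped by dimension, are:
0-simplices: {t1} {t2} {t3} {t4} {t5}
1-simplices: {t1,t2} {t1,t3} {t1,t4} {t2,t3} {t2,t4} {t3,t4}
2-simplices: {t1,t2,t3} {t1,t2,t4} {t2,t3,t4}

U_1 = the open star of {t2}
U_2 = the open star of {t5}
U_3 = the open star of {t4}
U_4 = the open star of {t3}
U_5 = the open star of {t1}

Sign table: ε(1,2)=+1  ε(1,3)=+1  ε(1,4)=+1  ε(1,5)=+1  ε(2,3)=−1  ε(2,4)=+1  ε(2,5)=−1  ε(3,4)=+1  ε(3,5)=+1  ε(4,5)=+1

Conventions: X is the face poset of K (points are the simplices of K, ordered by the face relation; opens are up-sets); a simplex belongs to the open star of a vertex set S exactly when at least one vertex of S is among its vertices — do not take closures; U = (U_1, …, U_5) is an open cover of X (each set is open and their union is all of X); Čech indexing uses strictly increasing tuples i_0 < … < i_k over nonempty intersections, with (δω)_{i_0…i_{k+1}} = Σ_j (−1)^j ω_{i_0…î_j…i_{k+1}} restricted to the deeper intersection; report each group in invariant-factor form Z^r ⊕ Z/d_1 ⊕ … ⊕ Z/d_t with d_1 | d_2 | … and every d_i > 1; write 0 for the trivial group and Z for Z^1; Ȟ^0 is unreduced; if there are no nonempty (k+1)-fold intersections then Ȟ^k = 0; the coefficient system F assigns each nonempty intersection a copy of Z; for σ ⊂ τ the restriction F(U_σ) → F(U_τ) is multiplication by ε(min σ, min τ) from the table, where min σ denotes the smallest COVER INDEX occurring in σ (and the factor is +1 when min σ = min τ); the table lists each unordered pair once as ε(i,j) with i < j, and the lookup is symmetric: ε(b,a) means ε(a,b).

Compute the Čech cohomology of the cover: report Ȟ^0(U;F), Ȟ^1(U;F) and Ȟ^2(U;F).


Ȟ^0 ≅ Z^2,  Ȟ^1 ≅ 0,  Ȟ^2 ≅ 0

cover nerve:
  U1={{t2},{t1,t2},{t2,t3},{t2,t4},{t1,t2,t3},{t1,t2,t4},{t2,t3,t4}} U2={{t5}} U3={{t4},{t1,t4},{t2,t4},{t3,t4},{t1,t2,t4},{t2,t3,t4}} U4={{t3},{t1,t3},{t2,t3},{t3,t4},{t1,t2,t3},{t2,t3,t4}} U5={{t1},{t1,t2},{t1,t3},{t1,t4},{t1,t2,t3},{t1,t2,t4}}
  U13={{t2,t4},{t1,t2,t4},{t2,t3,t4}} U14={{t2,t3},{t1,t2,t3},{t2,t3,t4}} U15={{t1,t2},{t1,t2,t3},{t1,t2,t4}} U34={{t3,t4},{t2,t3,t4}} U35={{t1,t4},{t1,t2,t4}} U45={{t1,t3},{t1,t2,t3}}
  U134={{t2,t3,t4}} U135={{t1,t2,t4}} U145={{t1,t2,t3}}
C dims 5,6,3; δ0: rk 3, SNF 1^3; δ1: rk 3, SNF 1^3
Ȟ^0: (5−3)−0=2 ⇒ Z^2
Ȟ^1: (6−3)−3=0 ⇒ 0
Ȟ^2: (3−0)−3=0 ⇒ 0


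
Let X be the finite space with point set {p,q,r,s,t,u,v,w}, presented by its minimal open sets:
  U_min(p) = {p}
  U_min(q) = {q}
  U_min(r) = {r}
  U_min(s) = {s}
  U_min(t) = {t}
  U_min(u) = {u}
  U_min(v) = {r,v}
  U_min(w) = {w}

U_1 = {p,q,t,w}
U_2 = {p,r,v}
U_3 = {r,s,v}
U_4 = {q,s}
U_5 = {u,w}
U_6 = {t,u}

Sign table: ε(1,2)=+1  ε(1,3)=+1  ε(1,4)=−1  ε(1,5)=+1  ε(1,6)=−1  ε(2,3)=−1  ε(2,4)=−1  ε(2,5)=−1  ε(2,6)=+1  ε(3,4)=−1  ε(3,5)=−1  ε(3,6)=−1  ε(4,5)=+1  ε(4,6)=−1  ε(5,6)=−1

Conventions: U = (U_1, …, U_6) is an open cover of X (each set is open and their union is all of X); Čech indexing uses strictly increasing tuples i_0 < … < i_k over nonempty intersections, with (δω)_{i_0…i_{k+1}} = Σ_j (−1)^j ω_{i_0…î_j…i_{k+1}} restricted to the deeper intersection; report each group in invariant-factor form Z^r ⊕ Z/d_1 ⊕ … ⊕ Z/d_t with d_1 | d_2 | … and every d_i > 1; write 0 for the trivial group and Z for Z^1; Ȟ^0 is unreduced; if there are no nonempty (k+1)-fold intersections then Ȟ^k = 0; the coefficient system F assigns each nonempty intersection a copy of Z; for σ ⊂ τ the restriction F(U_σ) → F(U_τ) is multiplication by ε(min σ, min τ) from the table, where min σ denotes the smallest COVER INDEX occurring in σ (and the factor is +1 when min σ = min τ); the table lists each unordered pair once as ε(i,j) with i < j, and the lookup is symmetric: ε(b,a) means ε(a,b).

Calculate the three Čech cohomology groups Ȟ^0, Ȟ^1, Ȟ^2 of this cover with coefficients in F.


Ȟ^0 = 0, Ȟ^1 = Z ⊕ Z/2 and Ȟ^2 = 0

nonempty overlaps:
  U12={p} U14={q} U15={w} U16={t} U23={r,v} U34={s} U56={u}
C dims 6,7; δ0: rk 6, SNF 1^5·2
degree 0: 6−6−0 = 0 → Ȟ^0 ≅ 0
degree 1: 7−0−6 = 1 plus torsion [2] → Ȟ^1 ≅ Z ⊕ Z/2
degree 2: 0−0−0 = 0 → Ȟ^2 ≅ 0


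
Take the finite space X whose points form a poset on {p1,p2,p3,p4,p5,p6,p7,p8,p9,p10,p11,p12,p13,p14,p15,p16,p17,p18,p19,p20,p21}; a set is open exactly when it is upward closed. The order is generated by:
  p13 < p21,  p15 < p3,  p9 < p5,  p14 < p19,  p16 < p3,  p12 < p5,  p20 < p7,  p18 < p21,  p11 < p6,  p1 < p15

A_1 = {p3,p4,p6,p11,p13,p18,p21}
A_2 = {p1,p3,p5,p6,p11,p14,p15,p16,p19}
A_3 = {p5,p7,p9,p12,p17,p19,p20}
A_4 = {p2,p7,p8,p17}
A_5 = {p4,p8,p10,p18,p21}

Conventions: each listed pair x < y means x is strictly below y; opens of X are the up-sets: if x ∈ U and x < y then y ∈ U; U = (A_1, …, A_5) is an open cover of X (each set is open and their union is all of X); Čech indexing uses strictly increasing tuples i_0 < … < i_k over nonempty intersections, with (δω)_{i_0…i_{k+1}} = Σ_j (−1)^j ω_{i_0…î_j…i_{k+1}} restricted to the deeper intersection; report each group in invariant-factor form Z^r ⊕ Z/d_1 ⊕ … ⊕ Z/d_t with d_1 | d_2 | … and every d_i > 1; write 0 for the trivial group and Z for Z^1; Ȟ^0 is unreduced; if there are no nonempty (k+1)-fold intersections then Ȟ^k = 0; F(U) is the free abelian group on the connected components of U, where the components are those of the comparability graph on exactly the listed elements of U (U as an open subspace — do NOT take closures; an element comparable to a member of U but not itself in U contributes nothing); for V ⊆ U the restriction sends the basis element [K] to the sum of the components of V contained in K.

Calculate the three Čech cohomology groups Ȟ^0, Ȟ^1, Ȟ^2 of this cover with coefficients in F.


nerve simplices:
  A12={p3,p6,p11} A15={p4,p18,p21} A23={p5,p19} A34={p7,p17} A45={p8}
components per intersection:
  A1: {p3} {p4} {p6,p11} {p13,p18,p21}
  A2: {p1,p3,p15,p16} {p5} {p6,p11} {p14,p19}
  A3: {p5,p9,p12} {p7,p20} {p17} {p19}
  A4: {p2} {p7} {p8} {p17}
  A5: {p4} {p8} {p10} {p18,p21}
  A12: {p3} {p6,p11}
  A15: {p4} {p18,p21}
  A23: {p5} {p19}
  A34: {p7} {p17}
  A45: {p8}
C dims 20,9; δ0: rk 9, SNF 1^9
degree 0: 20−9−0 = 11 → Ȟ^0 ≅ Z^11
degree 1: 9−0−9 = 0 → Ȟ^1 ≅ 0
degree 2: 0−0−0 = 0 → Ȟ^2 ≅ 0

Ȟ^0(U;F) ≅ Z^11,  Ȟ^1(U;F) ≅ 0,  Ȟ^2(U;F) ≅ 0


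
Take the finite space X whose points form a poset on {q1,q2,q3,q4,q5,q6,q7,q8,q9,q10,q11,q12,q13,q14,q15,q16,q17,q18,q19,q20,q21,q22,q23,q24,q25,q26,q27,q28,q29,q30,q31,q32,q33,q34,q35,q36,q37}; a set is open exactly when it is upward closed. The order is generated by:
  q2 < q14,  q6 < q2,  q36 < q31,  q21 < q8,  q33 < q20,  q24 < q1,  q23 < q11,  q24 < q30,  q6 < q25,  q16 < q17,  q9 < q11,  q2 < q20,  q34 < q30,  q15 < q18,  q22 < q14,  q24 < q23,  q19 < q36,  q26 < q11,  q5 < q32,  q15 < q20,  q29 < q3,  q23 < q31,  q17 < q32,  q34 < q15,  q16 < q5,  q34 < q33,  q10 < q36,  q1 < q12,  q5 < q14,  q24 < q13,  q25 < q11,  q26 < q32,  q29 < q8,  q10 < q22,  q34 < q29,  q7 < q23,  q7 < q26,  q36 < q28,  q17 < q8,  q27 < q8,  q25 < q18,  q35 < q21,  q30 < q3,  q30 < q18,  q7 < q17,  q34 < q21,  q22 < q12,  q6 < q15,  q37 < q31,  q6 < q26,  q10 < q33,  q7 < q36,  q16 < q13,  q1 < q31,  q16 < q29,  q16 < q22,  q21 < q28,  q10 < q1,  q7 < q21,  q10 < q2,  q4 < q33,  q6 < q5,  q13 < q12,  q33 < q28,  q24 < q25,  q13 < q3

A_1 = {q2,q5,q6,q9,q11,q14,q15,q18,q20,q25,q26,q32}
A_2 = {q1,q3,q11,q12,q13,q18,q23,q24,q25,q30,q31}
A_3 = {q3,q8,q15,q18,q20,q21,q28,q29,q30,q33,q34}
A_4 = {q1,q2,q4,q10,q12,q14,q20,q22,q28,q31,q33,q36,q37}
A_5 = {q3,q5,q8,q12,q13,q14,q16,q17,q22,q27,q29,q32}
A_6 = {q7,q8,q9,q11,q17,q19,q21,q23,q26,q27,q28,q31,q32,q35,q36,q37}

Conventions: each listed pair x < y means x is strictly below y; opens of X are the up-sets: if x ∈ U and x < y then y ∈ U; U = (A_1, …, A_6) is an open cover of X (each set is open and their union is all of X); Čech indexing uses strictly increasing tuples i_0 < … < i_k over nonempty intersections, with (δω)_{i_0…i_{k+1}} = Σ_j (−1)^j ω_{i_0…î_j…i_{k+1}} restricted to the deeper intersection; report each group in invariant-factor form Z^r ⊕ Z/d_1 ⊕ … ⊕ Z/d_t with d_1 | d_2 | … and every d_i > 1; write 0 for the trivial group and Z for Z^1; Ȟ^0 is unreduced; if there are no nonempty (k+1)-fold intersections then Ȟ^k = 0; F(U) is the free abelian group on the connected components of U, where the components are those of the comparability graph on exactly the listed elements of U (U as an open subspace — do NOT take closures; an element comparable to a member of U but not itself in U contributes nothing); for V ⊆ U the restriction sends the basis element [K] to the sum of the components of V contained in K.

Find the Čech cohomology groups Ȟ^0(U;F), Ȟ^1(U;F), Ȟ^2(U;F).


Ȟ^0 ≅ Z, Ȟ^1 ≅ 0 and Ȟ^2 ≅ Z/2

intersection data:
  A12={q11,q18,q25} A13={q15,q18,q20} A14={q2,q14,q20} A15={q5,q14,q32} A16={q9,q11,q26,q32} A23={q3,q18,q30} A24={q1,q12,q31} A25={q3,q12,q13} A26={q11,q23,q31} A34={q20,q28,q33} A35={q3,q8,q29} A36={q8,q21,q28} A45={q12,q14,q22} A46={q28,q31,q36,q37} A56={q8,q17,q27,q32}
  A123={q18} A126={q11} A134={q20} A145={q14} A156={q32} A235={q3} A245={q12} A246={q31} A346={q28} A356={q8}
components per intersection:
  A1: {q2,q5,q6,q9,q11,q14,q15,q18,q20,q25,q26,q32}
  A2: {q1,q3,q11,q12,q13,q18,q23,q24,q25,q30,q31}
  A3: {q3,q8,q15,q18,q20,q21,q28,q29,q30,q33,q34}
  A4: {q1,q2,q4,q10,q12,q14,q20,q22,q28,q31,q33,q36,q37}
  A5: {q3,q5,q8,q12,q13,q14,q16,q17,q22,q27,q29,q32}
  A6: {q7,q8,q9,q11,q17,q19,q21,q23,q26,q27,q28,q31,q32,q35,q36,q37}
  A12: {q11,q18,q25}
  A13: {q15,q18,q20}
  A14: {q2,q14,q20}
  A15: {q5,q14,q32}
  A16: {q9,q11,q26,q32}
  A23: {q3,q18,q30}
  A24: {q1,q12,q31}
  A25: {q3,q12,q13}
  A26: {q11,q23,q31}
  A34: {q20,q28,q33}
  A35: {q3,q8,q29}
  A36: {q8,q21,q28}
  A45: {q12,q14,q22}
  A46: {q28,q31,q36,q37}
  A56: {q8,q17,q27,q32}
  A123: {q18}
  A126: {q11}
  A134: {q20}
  A145: {q14}
  A156: {q32}
  A235: {q3}
  A245: {q12}
  A246: {q31}
  A346: {q28}
  A356: {q8}
C dims 6,15,10; δ0: rk 5, SNF 1^5; δ1: rk 10, SNF 1^9·2
Ȟ^0 = (6 − 5) − 0 = 1, so Ȟ^0 ≅ Z
Ȟ^1 = (15 − 10) − 5 = 0, so Ȟ^1 ≅ 0
Ȟ^2 = (10 − 0) − 10 = 0 plus torsion [2], so Ȟ^2 ≅ Z/2


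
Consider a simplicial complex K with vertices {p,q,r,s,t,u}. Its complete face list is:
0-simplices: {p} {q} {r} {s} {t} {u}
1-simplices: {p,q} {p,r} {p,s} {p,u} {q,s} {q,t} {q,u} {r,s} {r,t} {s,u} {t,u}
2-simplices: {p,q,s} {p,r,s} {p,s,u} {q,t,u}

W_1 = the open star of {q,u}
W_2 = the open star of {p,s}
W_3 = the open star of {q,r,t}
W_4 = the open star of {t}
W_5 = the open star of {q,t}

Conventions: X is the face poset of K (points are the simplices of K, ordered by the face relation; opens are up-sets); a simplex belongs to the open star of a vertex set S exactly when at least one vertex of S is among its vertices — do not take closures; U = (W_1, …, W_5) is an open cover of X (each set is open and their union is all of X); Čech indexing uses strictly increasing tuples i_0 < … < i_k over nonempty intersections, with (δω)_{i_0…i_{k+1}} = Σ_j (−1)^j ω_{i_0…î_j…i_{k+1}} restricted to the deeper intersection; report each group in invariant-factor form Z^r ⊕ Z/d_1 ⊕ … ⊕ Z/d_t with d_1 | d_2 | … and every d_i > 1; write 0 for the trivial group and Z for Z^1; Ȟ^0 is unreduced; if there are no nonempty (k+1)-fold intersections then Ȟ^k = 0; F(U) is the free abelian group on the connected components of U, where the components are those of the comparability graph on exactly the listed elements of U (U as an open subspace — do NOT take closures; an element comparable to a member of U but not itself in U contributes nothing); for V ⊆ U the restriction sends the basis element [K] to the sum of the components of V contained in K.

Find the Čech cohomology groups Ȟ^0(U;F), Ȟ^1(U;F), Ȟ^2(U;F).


Ȟ^0 = Z,  Ȟ^1 = Z^2,  Ȟ^2 = 0

cover nerve:
  W1={{q},{u},{p,q},{p,u},{q,s},{q,t},{q,u},{s,u},{t,u},{p,q,s},{p,s,u},{q,t,u}} W2={{p},{s},{p,q},{p,r},{p,s},{p,u},{q,s},{r,s},{s,u},{p,q,s},{p,r,s},{p,s,u}} W3={{q},{r},{t},{p,q},{p,r},{q,s},{q,t},{q,u},{r,s},{r,t},{t,u},{p,q,s},{p,r,s},{q,t,u}} W4={{t},{q,t},{r,t},{t,u},{q,t,u}} W5={{q},{t},{p,q},{q,s},{q,t},{q,u},{r,t},{t,u},{p,q,s},{q,t,u}}
  W12={{p,q},{p,u},{q,s},{s,u},{p,q,s},{p,s,u}} W13={{q},{p,q},{q,s},{q,t},{q,u},{t,u},{p,q,s},{q,t,u}} W14={{q,t},{t,u},{q,t,u}} W15={{q},{p,q},{q,s},{q,t},{q,u},{t,u},{p,q,s},{q,t,u}} W23={{p,q},{p,r},{q,s},{r,s},{p,q,s},{p,r,s}} W25={{p,q},{q,s},{p,q,s}} W34={{t},{q,t},{r,t},{t,u},{q,t,u}} W35={{q},{t},{p,q},{q,s},{q,t},{q,u},{r,t},{t,u},{p,q,s},{q,t,u}} W45={{t},{q,t},{r,t},{t,u},{q,t,u}}
  W123={{p,q},{q,s},{p,q,s}} W125={{p,q},{q,s},{p,q,s}} W134={{q,t},{t,u},{q,t,u}} W135={{q},{p,q},{q,s},{q,t},{q,u},{t,u},{p,q,s},{q,t,u}} W145={{q,t},{t,u},{q,t,u}} W235={{p,q},{q,s},{p,q,s}} W345={{t},{q,t},{r,t},{t,u},{q,t,u}}
  W1235={{p,q},{q,s},{p,q,s}} W1345={{q,t},{t,u},{q,t,u}}
components per intersection:
  W1: {{q},{u},{p,q},{p,u},{q,s},{q,t},{q,u},{s,u},{t,u},{p,q,s},{p,s,u},{q,t,u}}
  W2: {{p},{s},{p,q},{p,r},{p,s},{p,u},{q,s},{r,s},{s,u},{p,q,s},{p,r,s},{p,s,u}}
  W3: {{q},{r},{t},{p,q},{p,r},{q,s},{q,t},{q,u},{r,s},{r,t},{t,u},{p,q,s},{p,r,s},{q,t,u}}
  W4: {{t},{q,t},{r,t},{t,u},{q,t,u}}
  W5: {{q},{t},{p,q},{q,s},{q,t},{q,u},{r,t},{t,u},{p,q,s},{q,t,u}}
  W12: {{p,q},{q,s},{p,q,s}} {{p,u},{s,u},{p,s,u}}
  W13: {{q},{p,q},{q,s},{q,t},{q,u},{t,u},{p,q,s},{q,t,u}}
  W14: {{q,t},{t,u},{q,t,u}}
  W15: {{q},{p,q},{q,s},{q,t},{q,u},{t,u},{p,q,s},{q,t,u}}
  W23: {{p,q},{q,s},{p,q,s}} {{p,r},{r,s},{p,r,s}}
  W25: {{p,q},{q,s},{p,q,s}}
  W34: {{t},{q,t},{r,t},{t,u},{q,t,u}}
  W35: {{q},{t},{p,q},{q,s},{q,t},{q,u},{r,t},{t,u},{p,q,s},{q,t,u}}
  W45: {{t},{q,t},{r,t},{t,u},{q,t,u}}
  W123: {{p,q},{q,s},{p,q,s}}
  W125: {{p,q},{q,s},{p,q,s}}
  W134: {{q,t},{t,u},{q,t,u}}
  W135: {{q},{p,q},{q,s},{q,t},{q,u},{t,u},{p,q,s},{q,t,u}}
  W145: {{q,t},{t,u},{q,t,u}}
  W235: {{p,q},{q,s},{p,q,s}}
  W345: {{t},{q,t},{r,t},{t,u},{q,t,u}}
  W1235: {{p,q},{q,s},{p,q,s}}
  W1345: {{q,t},{t,u},{q,t,u}}
C dims 5,11,7,2; δ0: rk 4, SNF 1^4; δ1: rk 5, SNF 1^5; δ2: rk 2, SNF 1^2
Ȟ^0: (5−4)−0=1 ⇒ Z
Ȟ^1: (11−5)−4=2 ⇒ Z^2
Ȟ^2: (7−2)−5=0 ⇒ 0
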